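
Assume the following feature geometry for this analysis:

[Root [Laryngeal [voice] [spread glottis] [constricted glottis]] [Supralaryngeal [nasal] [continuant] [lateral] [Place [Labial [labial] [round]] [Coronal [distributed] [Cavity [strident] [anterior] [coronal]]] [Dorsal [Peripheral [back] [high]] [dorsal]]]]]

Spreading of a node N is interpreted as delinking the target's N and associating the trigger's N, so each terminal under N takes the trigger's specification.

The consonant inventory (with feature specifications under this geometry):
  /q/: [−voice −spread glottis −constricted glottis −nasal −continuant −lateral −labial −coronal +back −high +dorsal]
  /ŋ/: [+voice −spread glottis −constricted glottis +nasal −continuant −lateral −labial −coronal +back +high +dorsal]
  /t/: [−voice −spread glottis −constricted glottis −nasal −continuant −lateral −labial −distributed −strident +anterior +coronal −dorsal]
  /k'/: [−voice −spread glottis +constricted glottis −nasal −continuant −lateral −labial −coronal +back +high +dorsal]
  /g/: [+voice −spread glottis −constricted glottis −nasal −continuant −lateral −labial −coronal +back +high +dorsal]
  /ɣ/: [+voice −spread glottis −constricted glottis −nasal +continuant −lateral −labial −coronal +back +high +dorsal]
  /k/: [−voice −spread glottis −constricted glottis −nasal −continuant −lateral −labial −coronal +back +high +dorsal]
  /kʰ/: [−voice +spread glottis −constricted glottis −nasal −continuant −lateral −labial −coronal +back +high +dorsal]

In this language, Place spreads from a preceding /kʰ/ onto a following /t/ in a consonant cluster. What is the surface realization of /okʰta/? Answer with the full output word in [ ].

Place immediately or transitively dominates [labial], [round], [distributed], [strident], [anterior], [coronal], [back], [high], [dorsal].
The target acquires /kʰ/'s values for everything under Place — [−labial], [−coronal], [+back], [+high], [+dorsal] — while keeping its own [voice], [spread glottis], [constricted glottis], ….
This feature bundle is that of [k], so /okʰta/ surfaces as [okʰka].

[okʰka]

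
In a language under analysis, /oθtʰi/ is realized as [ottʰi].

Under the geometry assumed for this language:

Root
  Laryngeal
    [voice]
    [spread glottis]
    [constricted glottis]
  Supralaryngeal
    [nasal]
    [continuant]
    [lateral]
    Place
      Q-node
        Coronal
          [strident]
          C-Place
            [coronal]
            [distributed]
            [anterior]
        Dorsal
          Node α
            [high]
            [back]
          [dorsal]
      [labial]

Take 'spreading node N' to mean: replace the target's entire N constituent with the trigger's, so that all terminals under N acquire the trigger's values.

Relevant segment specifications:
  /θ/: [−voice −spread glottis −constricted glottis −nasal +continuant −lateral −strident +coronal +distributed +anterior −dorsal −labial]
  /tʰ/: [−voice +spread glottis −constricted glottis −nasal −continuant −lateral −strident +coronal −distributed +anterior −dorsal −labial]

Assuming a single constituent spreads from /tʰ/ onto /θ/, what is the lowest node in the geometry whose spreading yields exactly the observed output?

Feature comparison: [continuant], [distributed] differ between /θ/ and [t]; the remaining terminals match.
In this geometry the lowest node dominating all of them is Supralaryngeal: every daughter of Supralaryngeal dominates only a proper subset, so no lower node suffices.
Delinking /θ/'s Supralaryngeal and associating /tʰ/'s Supralaryngeal gives precisely the feature bundle of [t].
Since [spread glottis] is preserved even though /tʰ/ disagrees there, no node above Supralaryngeal spread.

Supralaryngeal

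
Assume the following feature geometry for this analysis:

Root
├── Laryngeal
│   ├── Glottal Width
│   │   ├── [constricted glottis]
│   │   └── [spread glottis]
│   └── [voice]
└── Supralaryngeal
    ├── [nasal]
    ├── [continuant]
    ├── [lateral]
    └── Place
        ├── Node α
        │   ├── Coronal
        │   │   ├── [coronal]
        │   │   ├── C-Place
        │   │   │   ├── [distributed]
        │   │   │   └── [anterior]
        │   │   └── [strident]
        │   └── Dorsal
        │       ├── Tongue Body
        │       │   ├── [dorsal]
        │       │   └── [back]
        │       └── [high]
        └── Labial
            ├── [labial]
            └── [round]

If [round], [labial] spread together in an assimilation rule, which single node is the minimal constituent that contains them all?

[round] is immediately dominated by Labial.
[labial] is immediately dominated by Labial.
The lowest node appearing on every path is Labial; each proper daughter of Labial fails to dominate at least one of the listed features.

Labial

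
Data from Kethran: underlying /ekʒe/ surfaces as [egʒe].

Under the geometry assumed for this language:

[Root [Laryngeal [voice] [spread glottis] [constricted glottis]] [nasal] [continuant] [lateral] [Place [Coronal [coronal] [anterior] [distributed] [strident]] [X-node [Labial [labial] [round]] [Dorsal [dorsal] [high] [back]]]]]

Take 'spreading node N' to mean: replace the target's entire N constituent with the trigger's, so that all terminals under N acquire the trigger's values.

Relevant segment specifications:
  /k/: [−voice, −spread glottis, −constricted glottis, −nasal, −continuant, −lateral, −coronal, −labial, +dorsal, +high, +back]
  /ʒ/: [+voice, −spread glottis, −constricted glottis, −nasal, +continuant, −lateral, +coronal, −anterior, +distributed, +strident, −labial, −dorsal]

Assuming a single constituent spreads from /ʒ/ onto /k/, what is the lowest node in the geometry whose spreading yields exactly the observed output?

[voice]

Comparing /k/ with its surface form [g], the only feature that changes is [voice].
With a single altered terminal, the smallest constituent that could spread is that terminal — [voice].
[continuant], [dorsal] stay as in /k/ although /ʒ/ differs there, so no node dominating them spread; among the remaining candidates [voice] is the lowest that derives the output.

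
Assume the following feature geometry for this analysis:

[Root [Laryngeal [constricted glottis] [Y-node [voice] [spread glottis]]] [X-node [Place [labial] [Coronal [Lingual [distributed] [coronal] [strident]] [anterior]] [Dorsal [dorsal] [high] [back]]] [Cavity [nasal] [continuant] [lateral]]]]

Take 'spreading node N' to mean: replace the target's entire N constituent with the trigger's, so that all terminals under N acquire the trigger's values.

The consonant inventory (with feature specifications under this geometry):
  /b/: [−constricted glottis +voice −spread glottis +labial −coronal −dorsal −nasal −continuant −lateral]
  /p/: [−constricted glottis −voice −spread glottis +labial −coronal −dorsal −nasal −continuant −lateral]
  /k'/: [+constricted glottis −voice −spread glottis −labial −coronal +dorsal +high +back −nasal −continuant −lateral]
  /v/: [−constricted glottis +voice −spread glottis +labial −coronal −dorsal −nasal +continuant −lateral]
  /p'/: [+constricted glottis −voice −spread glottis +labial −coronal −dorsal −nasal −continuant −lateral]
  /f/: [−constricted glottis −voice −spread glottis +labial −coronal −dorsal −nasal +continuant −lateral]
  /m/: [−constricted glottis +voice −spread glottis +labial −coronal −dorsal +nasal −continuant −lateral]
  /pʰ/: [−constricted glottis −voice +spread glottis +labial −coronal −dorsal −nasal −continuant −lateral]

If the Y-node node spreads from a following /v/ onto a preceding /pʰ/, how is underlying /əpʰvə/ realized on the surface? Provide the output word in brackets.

Terminals under Y-node in this geometry: [voice], [spread glottis].
The target acquires /v/'s values for everything under Y-node — [+voice], [−spread glottis] — while keeping its own [constricted glottis], [labial], [coronal], ….
The resulting bundle matches /b/ in the inventory; substituting it for /pʰ/ gives [əbvə].

[əbvə]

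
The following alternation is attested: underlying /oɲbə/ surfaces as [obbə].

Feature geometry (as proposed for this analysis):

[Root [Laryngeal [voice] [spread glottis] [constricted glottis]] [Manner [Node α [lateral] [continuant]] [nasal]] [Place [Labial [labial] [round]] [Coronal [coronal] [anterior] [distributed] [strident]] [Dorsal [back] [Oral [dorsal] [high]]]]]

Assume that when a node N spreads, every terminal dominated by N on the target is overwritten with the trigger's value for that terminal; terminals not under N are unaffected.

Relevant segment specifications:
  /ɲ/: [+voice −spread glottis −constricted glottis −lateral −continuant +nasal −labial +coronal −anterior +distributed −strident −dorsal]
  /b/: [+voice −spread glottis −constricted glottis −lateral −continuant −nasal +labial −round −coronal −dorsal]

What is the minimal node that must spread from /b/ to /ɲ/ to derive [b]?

Root

Feature comparison: [nasal], [labial], [round], [coronal], [anterior], [distributed], [strident] differ between /ɲ/ and [b]; the remaining terminals match.
Tracing each changed feature up the tree, the paths first meet at Root; any lower node misses at least one of them.
Delinking /ɲ/'s Root and associating /b/'s Root gives precisely the feature bundle of [b].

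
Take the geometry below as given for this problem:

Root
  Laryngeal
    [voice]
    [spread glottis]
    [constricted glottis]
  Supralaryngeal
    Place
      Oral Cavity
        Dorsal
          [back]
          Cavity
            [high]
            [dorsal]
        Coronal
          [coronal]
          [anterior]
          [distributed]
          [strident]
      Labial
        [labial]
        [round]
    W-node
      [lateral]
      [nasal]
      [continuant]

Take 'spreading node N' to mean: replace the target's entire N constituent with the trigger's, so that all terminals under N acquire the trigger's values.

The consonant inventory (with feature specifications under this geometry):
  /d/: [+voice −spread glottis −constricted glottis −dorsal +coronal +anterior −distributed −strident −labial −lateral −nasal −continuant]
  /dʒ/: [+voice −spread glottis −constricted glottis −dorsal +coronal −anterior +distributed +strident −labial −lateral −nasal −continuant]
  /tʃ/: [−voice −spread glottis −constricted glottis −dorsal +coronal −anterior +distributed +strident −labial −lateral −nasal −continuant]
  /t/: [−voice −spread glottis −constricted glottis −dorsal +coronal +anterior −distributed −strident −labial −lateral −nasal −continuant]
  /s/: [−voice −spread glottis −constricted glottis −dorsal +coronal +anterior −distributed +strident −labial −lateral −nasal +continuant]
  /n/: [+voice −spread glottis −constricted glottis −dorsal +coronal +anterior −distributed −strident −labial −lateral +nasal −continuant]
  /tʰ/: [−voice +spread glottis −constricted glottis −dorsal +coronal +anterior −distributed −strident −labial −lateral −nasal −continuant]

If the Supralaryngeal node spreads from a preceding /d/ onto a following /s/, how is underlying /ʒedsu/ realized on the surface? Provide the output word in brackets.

Supralaryngeal immediately or transitively dominates [back], [high], [dorsal], [coronal], [anterior], [distributed], [strident], [labial], [round], [lateral], [nasal], [continuant].
Spreading Supralaryngeal from /d/ onto /s/ replaces those values with /d/'s: [−dorsal], [+coronal], [+anterior], [−distributed], [−strident], [−labial], [−lateral], [−nasal], [−continuant]. Features outside Supralaryngeal ([voice], [spread glottis], [constricted glottis]) stay as in /s/.
This feature bundle is that of [t], so /ʒedsu/ surfaces as [ʒedtu].

[ʒedtu]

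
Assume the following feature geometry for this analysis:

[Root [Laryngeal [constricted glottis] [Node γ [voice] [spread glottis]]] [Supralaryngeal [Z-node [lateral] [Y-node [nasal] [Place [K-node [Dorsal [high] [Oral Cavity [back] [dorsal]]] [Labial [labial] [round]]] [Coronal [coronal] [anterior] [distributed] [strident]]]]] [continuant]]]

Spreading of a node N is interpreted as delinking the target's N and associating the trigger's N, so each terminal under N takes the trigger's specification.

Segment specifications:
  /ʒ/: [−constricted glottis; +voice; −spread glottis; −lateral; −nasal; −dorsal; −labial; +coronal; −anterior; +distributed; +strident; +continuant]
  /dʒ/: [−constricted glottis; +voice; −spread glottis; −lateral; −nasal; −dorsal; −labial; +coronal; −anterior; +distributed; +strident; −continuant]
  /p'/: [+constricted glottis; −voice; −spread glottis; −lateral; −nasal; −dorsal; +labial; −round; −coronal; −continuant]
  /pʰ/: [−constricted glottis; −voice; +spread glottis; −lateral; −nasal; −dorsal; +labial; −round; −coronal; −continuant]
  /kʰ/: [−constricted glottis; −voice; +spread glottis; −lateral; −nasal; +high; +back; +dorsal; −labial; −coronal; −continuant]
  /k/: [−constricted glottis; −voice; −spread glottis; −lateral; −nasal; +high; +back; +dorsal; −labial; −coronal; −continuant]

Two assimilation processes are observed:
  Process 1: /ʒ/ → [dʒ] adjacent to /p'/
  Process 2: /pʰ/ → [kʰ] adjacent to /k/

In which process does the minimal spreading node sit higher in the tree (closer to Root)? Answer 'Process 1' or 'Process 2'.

Process 1: the feature that changes is [continuant]; the minimal node is [continuant] (depth 2).
Process 2 alters [labial], [round], [dorsal], [high], [back]; the lowest common ancestor is K-node (depth 5 from Root).
[continuant] is closer to Root than K-node, so Process 1 spreads the higher node.

Process 1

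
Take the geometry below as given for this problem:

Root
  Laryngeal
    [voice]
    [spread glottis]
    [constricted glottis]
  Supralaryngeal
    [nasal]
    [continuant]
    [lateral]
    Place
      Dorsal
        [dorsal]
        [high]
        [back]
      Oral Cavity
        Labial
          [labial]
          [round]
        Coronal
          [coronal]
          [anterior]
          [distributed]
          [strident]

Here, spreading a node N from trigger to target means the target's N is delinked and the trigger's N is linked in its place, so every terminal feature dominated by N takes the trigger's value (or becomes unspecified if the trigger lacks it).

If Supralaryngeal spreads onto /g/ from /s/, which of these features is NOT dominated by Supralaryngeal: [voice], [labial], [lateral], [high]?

Supralaryngeal dominates exactly [nasal], [continuant], [lateral], [dorsal], [high], [back], [labial], [round], [coronal], [anterior], [distributed], [strident].
[labial], [lateral], [high] all lie under Supralaryngeal, so they are overwritten when Supralaryngeal spreads.
But [voice] is a dependent of Laryngeal, outside Supralaryngeal; it is therefore untouched by the spreading.

[voice]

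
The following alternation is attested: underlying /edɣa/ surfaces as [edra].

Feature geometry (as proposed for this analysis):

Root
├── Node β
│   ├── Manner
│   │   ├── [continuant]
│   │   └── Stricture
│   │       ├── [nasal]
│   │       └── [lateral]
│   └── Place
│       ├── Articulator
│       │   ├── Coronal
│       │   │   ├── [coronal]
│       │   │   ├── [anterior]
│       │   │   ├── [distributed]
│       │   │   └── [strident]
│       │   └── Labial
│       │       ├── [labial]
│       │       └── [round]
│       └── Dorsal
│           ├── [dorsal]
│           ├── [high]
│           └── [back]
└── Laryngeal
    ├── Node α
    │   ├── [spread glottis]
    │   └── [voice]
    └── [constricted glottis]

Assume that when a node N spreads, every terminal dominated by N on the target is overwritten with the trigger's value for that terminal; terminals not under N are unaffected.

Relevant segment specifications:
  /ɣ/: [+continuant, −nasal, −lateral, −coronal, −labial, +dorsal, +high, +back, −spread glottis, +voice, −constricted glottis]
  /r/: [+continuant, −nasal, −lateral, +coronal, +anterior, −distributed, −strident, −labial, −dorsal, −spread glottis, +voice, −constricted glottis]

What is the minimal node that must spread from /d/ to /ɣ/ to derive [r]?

Place

The alternation /ɣ/ → [r] changes [coronal], [anterior], [distributed], [strident], [dorsal], [high], [back] and nothing else.
The smallest constituent containing every changed terminal is Place — each of its daughters lacks at least one of the affected features.
Delinking /ɣ/'s Place and associating /d/'s Place gives precisely the feature bundle of [r].
Since [continuant] is preserved even though /d/ disagrees there, no node above Place spread.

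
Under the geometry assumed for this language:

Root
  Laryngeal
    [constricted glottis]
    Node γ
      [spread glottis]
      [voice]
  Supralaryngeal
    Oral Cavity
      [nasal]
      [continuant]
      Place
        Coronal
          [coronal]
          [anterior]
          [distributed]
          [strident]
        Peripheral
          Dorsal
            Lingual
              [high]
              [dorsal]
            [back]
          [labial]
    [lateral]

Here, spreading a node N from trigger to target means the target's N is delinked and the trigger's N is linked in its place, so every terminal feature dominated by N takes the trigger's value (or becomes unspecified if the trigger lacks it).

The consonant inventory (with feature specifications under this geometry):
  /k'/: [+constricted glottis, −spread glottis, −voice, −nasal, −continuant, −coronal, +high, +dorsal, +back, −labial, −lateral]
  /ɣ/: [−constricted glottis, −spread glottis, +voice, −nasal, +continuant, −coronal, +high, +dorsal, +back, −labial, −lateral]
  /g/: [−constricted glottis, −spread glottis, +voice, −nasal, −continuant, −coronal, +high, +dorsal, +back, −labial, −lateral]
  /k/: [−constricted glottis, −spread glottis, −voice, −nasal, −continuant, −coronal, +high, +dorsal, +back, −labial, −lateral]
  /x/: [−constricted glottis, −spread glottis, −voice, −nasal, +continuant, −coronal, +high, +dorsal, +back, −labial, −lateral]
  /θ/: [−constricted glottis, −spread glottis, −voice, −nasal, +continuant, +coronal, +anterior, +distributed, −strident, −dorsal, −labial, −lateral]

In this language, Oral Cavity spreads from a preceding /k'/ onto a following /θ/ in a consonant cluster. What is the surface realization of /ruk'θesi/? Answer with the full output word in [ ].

[ruk'kesi]

Oral Cavity immediately or transitively dominates [nasal], [continuant], [coronal], [anterior], [distributed], [strident], [high], [dorsal], [back], [labial].
The target acquires /k'/'s values for everything under Oral Cavity — [−nasal], [−continuant], [−coronal], [+high], [+dorsal], [+back], [−labial] — while keeping its own [constricted glottis], [spread glottis], [voice], ….
Among the inventory, only /k/ has exactly this specification, giving the surface form [ruk'kesi].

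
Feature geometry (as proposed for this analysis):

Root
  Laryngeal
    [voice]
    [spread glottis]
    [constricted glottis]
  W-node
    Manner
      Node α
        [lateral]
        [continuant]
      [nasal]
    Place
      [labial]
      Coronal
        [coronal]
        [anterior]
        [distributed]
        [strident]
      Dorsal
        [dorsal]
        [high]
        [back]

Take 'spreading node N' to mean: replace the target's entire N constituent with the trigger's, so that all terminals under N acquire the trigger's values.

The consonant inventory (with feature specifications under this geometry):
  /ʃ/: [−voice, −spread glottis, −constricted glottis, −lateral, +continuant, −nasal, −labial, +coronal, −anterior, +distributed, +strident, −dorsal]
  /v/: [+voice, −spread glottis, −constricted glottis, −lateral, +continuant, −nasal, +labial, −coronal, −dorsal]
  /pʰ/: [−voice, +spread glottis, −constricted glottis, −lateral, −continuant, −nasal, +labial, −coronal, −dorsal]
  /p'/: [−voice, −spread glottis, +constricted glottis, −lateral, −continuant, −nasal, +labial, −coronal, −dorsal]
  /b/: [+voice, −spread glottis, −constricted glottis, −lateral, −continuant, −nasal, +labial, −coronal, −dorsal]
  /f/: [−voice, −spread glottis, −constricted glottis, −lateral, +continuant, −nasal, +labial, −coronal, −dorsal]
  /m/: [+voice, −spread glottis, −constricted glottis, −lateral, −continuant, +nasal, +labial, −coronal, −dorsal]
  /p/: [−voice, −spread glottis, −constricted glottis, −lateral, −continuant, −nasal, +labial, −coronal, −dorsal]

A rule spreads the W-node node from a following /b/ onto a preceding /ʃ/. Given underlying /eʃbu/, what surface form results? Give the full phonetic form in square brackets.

Terminals under W-node in this geometry: [lateral], [continuant], [nasal], [labial], [coronal], [anterior], [distributed], [strident], [dorsal], [high], [back].
After delinking /ʃ/'s W-node and linking /b/'s, the affected terminals become [−lateral], [−continuant], [−nasal], [+labial], [−coronal], [−dorsal]; [voice], [spread glottis], [constricted glottis] (outside W-node) are retained from /ʃ/.
The resulting bundle matches /p/ in the inventory; substituting it for /ʃ/ gives [epbu].

[epbu]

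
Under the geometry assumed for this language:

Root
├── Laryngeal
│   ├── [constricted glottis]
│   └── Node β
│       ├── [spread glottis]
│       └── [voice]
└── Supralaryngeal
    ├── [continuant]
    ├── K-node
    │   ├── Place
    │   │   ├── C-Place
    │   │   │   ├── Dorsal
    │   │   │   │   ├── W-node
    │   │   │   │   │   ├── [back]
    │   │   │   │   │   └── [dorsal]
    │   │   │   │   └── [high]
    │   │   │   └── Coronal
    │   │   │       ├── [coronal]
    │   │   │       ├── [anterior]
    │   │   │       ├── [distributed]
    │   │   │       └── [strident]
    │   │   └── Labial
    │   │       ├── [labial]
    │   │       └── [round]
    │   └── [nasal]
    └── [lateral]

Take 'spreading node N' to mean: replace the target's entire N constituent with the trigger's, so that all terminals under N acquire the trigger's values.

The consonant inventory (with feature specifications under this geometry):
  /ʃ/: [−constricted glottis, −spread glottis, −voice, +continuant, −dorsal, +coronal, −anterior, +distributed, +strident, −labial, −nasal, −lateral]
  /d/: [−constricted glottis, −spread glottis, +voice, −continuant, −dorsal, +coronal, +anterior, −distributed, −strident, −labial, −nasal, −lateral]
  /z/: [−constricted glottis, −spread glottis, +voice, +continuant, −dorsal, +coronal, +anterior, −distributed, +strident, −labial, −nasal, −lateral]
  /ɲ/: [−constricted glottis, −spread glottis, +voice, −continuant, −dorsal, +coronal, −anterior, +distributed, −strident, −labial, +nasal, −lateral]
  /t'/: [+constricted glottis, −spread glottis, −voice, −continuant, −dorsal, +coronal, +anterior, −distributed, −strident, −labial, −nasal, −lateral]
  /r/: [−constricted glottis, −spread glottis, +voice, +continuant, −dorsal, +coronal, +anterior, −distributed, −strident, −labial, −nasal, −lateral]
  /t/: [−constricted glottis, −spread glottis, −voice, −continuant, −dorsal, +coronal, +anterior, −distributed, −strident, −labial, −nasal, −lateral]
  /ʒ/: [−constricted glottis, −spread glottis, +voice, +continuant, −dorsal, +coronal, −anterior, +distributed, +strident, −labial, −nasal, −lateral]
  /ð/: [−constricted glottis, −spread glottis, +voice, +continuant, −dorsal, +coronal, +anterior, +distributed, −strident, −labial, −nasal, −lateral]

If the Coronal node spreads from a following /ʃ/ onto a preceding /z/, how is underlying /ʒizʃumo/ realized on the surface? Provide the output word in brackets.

Coronal immediately or transitively dominates [coronal], [anterior], [distributed], [strident].
Spreading Coronal from /ʃ/ onto /z/ replaces those values with /ʃ/'s: [+coronal], [−anterior], [+distributed], [+strident]. Features outside Coronal ([constricted glottis], [spread glottis], [voice], …) stay as in /z/.
Among the inventory, only /ʒ/ has exactly this specification, giving the surface form [ʒiʒʃumo].

[ʒiʒʃumo]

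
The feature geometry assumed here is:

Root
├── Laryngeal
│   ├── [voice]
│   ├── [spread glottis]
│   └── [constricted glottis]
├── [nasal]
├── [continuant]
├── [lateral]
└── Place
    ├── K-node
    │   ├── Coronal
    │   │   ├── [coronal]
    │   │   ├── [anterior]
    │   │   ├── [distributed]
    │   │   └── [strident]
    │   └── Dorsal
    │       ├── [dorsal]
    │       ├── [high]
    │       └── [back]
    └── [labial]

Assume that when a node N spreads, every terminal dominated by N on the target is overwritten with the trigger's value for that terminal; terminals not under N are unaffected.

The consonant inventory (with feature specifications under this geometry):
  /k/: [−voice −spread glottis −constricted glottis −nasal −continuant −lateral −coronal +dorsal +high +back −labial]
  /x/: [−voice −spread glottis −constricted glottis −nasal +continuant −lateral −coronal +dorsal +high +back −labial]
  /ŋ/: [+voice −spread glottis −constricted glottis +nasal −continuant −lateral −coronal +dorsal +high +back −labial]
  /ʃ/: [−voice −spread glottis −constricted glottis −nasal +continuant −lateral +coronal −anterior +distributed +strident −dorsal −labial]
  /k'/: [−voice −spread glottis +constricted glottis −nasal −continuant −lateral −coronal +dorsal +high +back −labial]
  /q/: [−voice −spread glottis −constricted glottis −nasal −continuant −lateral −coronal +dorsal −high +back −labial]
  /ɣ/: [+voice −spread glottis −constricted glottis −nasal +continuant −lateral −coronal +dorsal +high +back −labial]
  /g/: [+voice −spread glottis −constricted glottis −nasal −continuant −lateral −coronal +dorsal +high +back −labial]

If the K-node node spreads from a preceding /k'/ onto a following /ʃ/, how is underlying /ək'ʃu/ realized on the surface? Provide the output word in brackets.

The K-node node dominates the terminals [coronal], [anterior], [distributed], [strident], [dorsal], [high], [back].
The target acquires /k'/'s values for everything under K-node — [−coronal], [+dorsal], [+high], [+back] — while keeping its own [voice], [spread glottis], [constricted glottis], ….
Among the inventory, only /x/ has exactly this specification, giving the surface form [ək'xu].

[ək'xu]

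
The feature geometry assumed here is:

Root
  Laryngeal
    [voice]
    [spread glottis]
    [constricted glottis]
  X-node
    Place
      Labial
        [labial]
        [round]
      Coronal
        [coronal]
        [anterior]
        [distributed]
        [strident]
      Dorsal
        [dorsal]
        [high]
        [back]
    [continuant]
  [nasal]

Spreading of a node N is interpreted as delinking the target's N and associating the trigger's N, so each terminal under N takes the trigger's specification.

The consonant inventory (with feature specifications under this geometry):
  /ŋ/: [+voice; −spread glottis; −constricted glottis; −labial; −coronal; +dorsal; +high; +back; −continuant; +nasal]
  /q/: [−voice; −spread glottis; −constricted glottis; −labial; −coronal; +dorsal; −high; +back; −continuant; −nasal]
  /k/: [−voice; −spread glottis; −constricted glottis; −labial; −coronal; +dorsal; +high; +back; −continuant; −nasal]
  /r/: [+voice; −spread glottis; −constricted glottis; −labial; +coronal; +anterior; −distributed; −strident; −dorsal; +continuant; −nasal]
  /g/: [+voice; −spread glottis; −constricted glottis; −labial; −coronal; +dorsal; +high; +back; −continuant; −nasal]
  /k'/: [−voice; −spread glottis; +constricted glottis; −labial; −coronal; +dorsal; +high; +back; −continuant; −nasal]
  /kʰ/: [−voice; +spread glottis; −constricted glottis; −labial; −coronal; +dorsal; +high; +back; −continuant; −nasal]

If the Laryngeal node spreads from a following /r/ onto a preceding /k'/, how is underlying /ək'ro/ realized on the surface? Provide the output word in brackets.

The Laryngeal node dominates the terminals [voice], [spread glottis], [constricted glottis].
Spreading Laryngeal from /r/ onto /k'/ replaces those values with /r/'s: [+voice], [−spread glottis], [−constricted glottis]. Features outside Laryngeal ([labial], [coronal], [dorsal], …) stay as in /k'/.
Among the inventory, only /g/ has exactly this specification, giving the surface form [əgro].

[əgro]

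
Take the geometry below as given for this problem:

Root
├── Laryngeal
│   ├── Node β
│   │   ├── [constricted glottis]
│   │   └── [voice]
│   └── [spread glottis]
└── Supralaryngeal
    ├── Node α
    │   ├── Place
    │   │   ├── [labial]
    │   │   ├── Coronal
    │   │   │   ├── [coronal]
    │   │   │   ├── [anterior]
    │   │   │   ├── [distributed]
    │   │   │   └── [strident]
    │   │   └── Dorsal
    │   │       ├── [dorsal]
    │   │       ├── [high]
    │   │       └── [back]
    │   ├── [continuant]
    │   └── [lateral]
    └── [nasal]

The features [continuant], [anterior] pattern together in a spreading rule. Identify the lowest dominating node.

Node α

[continuant] is immediately dominated by Node α.
[anterior] is immediately dominated by Coronal.
The lowest node appearing on every path is Node α; each proper daughter of Node α fails to dominate at least one of the listed features.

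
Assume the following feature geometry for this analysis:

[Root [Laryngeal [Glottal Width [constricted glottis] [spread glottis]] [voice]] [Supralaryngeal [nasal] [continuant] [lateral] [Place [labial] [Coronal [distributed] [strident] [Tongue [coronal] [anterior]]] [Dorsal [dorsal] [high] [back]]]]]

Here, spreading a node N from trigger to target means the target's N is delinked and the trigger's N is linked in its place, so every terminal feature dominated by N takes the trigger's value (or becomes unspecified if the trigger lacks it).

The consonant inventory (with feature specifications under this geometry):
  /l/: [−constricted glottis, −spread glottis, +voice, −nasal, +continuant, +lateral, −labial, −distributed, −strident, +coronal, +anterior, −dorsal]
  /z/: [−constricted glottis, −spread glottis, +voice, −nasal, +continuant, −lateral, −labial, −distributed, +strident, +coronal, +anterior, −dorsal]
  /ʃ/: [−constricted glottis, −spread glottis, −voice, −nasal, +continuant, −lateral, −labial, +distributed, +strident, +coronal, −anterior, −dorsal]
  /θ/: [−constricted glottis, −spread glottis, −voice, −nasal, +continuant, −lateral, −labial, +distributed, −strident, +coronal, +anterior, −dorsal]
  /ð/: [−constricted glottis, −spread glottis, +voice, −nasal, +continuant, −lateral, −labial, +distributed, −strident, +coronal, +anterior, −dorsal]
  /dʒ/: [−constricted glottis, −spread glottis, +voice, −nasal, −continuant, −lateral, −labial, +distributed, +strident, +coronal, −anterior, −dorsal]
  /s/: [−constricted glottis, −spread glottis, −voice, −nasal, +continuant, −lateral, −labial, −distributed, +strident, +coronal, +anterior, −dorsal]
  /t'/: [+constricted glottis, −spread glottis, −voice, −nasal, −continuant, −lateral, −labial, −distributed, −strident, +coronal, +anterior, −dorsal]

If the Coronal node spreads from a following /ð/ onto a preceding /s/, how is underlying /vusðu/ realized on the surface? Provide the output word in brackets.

The Coronal node dominates the terminals [distributed], [strident], [coronal], [anterior].
After delinking /s/'s Coronal and linking /ð/'s, the affected terminals become [+distributed], [−strident], [+coronal], [+anterior]; [constricted glottis], [spread glottis], [voice], … (outside Coronal) are retained from /s/.
The resulting bundle matches /θ/ in the inventory; substituting it for /s/ gives [vuθðu].

[vuθðu]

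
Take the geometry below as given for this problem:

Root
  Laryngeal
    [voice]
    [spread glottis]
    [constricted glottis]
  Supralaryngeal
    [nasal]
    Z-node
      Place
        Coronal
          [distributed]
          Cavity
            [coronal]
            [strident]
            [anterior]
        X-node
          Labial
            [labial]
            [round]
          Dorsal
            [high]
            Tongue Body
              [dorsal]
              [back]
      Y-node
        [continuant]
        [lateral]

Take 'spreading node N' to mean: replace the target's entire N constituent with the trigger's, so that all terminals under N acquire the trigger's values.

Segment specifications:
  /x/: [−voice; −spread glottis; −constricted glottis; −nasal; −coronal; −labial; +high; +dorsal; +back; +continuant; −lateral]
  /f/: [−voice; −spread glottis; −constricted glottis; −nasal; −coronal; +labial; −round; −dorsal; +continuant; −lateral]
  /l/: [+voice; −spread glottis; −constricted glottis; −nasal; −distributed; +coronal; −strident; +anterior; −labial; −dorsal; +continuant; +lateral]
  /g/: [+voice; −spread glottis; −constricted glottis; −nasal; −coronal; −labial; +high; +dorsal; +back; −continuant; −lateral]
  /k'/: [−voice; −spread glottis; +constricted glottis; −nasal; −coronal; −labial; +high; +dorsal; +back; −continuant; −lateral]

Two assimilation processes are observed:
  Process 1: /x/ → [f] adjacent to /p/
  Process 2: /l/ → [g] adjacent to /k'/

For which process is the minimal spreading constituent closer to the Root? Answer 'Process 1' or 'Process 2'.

In Process 1, [labial], [round], [dorsal], [high], [back] change, so the minimal spreading node is X-node at depth 4.
Process 2: the features that change are [continuant], [lateral], [coronal], [anterior], [distributed], [strident], [dorsal], [high], [back]; the minimal node is Z-node (depth 2).
Depth 2 < depth 4; Process 2 involves the structurally higher constituent Z-node.

Process 2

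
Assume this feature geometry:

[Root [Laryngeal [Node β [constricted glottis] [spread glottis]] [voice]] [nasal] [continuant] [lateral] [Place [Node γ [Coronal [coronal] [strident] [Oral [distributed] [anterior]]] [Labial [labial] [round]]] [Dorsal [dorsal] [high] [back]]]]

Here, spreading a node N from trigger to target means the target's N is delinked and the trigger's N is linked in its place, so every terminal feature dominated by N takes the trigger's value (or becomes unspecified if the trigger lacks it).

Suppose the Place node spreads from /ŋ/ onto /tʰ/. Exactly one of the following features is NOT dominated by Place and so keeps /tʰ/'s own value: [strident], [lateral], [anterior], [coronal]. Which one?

[lateral]

Under this geometry, Place contains [coronal], [strident], [distributed], [anterior], [labial], [round], [dorsal], [high], [back].
Spreading Place replaces [coronal], [anterior], [strident] with the trigger's values, since each sits inside the Place constituent.
[lateral] is not within the Place subtree (it hangs from Root), so /tʰ/'s [lateral] value survives.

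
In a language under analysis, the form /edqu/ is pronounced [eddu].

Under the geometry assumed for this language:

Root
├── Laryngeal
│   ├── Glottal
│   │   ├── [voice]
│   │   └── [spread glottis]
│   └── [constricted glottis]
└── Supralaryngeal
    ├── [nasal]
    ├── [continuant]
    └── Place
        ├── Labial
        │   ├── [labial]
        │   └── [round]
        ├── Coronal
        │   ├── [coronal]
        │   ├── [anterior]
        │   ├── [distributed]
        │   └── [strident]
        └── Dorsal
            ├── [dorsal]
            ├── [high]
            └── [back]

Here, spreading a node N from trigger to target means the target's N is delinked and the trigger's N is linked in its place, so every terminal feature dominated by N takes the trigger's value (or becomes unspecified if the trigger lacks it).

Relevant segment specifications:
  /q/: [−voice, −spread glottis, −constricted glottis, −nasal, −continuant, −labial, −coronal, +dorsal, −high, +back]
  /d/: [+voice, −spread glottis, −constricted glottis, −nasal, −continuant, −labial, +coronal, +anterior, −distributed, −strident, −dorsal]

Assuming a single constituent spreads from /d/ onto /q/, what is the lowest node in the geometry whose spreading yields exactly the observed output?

Root

/q/ and [d] differ in [voice], [coronal], [anterior], [distributed], [strident], [dorsal], [high], [back]; every other specified feature is identical.
The smallest constituent containing every changed terminal is Root — each of its daughters lacks at least one of the affected features.
If Root spreads, every terminal under it takes /d/'s value, producing [d] as observed.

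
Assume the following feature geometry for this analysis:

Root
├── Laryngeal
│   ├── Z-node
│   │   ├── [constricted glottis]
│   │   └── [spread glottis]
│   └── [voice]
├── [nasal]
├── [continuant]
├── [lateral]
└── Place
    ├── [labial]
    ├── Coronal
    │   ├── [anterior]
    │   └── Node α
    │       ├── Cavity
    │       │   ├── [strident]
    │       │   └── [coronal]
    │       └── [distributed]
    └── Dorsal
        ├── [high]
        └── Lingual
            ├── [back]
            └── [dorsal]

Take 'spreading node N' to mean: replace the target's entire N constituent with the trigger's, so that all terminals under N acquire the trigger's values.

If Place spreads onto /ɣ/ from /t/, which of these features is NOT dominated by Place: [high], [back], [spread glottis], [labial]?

The terminals dominated by Place are [labial], [anterior], [strident], [coronal], [distributed], [high], [back], [dorsal].
Spreading Place replaces [back], [labial], [high] with the trigger's values, since each sits inside the Place constituent.
But [spread glottis] is a dependent of Z-node, outside Place; it is therefore untouched by the spreading.

[spread glottis]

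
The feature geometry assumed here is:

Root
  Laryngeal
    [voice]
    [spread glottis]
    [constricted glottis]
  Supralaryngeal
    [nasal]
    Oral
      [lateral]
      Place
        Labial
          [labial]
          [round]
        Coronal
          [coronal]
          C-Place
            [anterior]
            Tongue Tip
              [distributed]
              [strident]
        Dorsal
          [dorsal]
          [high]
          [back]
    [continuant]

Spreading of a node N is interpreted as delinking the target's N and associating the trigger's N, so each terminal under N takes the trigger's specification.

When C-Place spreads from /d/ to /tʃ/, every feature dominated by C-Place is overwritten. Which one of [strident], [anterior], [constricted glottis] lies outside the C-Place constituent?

[constricted glottis]

C-Place dominates exactly [anterior], [distributed], [strident].
Of the listed options, [anterior], [strident] are among these and would be overwritten by spreading C-Place.
[constricted glottis] is not within the C-Place subtree (it hangs from Laryngeal), so /tʃ/'s [constricted glottis] value survives.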